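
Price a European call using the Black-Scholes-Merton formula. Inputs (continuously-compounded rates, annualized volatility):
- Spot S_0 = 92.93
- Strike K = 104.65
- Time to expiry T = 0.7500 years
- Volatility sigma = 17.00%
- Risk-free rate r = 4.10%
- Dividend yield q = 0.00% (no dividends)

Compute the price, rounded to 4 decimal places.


d1 = (ln(S/K) + (r - q + 0.5*sigma^2) * T) / (sigma * sqrt(T)) = -0.52428449
d2 = d1 - sigma * sqrt(T) = -0.67150881
exp(-rT) = 0.96971797; exp(-qT) = 1.00000000
C = S_0 * exp(-qT) * N(d1) - K * exp(-rT) * N(d2)
N(d1) = 0.30004034; N(d2) = 0.25094822
C = 92.9300 * 1.00000000 * 0.30004034 - 104.6500 * 0.96971797 * 0.25094822 = 2.4163

Answer: Price = 2.4163


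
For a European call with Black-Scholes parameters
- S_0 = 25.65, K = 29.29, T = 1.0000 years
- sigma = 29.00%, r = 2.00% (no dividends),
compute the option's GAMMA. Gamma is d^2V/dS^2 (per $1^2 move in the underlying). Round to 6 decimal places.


d1 = -0.2436296180; d2 = -0.5336296180
phi(d1) = 0.3872765551; exp(-qT) = 1.0000000000; exp(-rT) = 0.9801986733
Gamma = exp(-qT) * phi(d1) / (S * sigma * sqrt(T)) = 1.0000000000 * 0.3872765551 / (25.6500 * 0.2900 * 1.0000000000) = 0.052064

Answer: Gamma = 0.052064


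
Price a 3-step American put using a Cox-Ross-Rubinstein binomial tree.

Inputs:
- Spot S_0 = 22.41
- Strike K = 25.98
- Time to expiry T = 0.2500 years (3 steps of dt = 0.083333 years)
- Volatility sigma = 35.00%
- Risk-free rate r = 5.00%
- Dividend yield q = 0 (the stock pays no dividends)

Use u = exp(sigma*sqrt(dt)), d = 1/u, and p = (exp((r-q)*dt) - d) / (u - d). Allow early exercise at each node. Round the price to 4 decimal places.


Answer: Price = V(0,0) = 3.9064

Derivation:
dt = T/N = 0.083333
u = exp(sigma*sqrt(dt)) = 1.106317; d = 1/u = 0.903900
p = (exp((r-q)*dt) - d) / (u - d) = 0.495390
Discount per step: exp(-r*dt) = 0.995842
Stock lattice S(k, i) with i counting down-moves:
  k=0: S(0,0) = 22.4100
  k=1: S(1,0) = 24.7926; S(1,1) = 20.2564
  k=2: S(2,0) = 27.4284; S(2,1) = 22.4100; S(2,2) = 18.3098
  k=3: S(3,0) = 30.3445; S(3,1) = 24.7926; S(3,2) = 20.2564; S(3,3) = 16.5502
Terminal payoffs V(N, i) = max(K - S_T, 0):
  V(3,0) = 0.000000; V(3,1) = 1.187441; V(3,2) = 5.723596; V(3,3) = 9.429797
Backward induction: V(k, i) = exp(-r*dt) * [p * V(k+1, i) + (1-p) * V(k+1, i+1)]; then take max(V_cont, immediate exercise) for American.
  V(2,0) = exp(-r*dt) * [p*0.000000 + (1-p)*1.187441] = 0.596703; exercise = 0.000000; V(2,0) = max -> 0.596703
  V(2,1) = exp(-r*dt) * [p*1.187441 + (1-p)*5.723596] = 3.461975; exercise = 3.570000; V(2,1) = max -> 3.570000
  V(2,2) = exp(-r*dt) * [p*5.723596 + (1-p)*9.429797] = 7.562207; exercise = 7.670232; V(2,2) = max -> 7.670232
  V(1,0) = exp(-r*dt) * [p*0.596703 + (1-p)*3.570000] = 2.088339; exercise = 1.187441; V(1,0) = max -> 2.088339
  V(1,1) = exp(-r*dt) * [p*3.570000 + (1-p)*7.670232] = 5.615571; exercise = 5.723596; V(1,1) = max -> 5.723596
  V(0,0) = exp(-r*dt) * [p*2.088339 + (1-p)*5.723596] = 3.906416; exercise = 3.570000; V(0,0) = max -> 3.906416


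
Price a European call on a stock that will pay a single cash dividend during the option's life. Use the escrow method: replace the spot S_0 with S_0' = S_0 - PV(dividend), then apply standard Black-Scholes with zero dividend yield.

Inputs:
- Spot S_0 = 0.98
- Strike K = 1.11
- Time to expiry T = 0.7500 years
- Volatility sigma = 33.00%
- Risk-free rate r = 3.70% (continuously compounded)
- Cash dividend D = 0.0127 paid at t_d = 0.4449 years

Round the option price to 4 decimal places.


PV(D) = D * exp(-r * t_d) = 0.0127 * 0.98367345 = 0.01249265
S_0' = S_0 - PV(D) = 0.9800 - 0.01249265 = 0.96750735
d1 = (ln(S_0'/K) + (r + sigma^2/2)*T) / (sigma*sqrt(T)) = -0.24075428
d2 = d1 - sigma*sqrt(T) = -0.52654266
exp(-rT) = 0.97263149
N(d1) = 0.40487278; N(d2) = 0.29925561
C = S_0' * N(d1) - K * exp(-rT) * N(d2) = 0.96750735 * 0.40487278 - 1.1100 * 0.97263149 * 0.29925561 = 0.0686

Answer: Price = 0.0686


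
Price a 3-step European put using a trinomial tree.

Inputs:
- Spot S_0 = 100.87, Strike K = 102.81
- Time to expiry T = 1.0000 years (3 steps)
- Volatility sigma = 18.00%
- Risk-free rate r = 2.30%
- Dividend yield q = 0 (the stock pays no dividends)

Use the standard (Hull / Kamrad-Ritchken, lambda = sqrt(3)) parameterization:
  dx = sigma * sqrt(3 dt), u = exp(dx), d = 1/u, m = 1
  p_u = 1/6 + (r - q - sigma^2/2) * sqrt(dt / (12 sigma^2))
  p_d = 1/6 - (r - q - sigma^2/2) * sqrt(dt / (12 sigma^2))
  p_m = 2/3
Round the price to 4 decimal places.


dt = T/N = 0.333333; dx = sigma*sqrt(3*dt) = 0.180000
u = exp(dx) = 1.197217; d = 1/u = 0.835270
p_u = 0.172963, p_m = 0.666667, p_d = 0.160370
Discount per step: exp(-r*dt) = 0.992363
Stock lattice S(k, j) with j the centered position index:
  k=0: S(0,+0) = 100.8700
  k=1: S(1,-1) = 84.2537; S(1,+0) = 100.8700; S(1,+1) = 120.7633
  k=2: S(2,-2) = 70.3746; S(2,-1) = 84.2537; S(2,+0) = 100.8700; S(2,+1) = 120.7633; S(2,+2) = 144.5799
  k=3: S(3,-3) = 58.7818; S(3,-2) = 70.3746; S(3,-1) = 84.2537; S(3,+0) = 100.8700; S(3,+1) = 120.7633; S(3,+2) = 144.5799; S(3,+3) = 173.0936
Terminal payoffs V(N, j) = max(K - S_T, 0):
  V(3,-3) = 44.028184; V(3,-2) = 32.435389; V(3,-1) = 18.556294; V(3,+0) = 1.940000; V(3,+1) = 0.000000; V(3,+2) = 0.000000; V(3,+3) = 0.000000
Backward induction: V(k, j) = exp(-r*dt) * [p_u * V(k+1, j+1) + p_m * V(k+1, j) + p_d * V(k+1, j-1)]
  V(2,-2) = exp(-r*dt) * [p_u*18.556294 + p_m*32.435389 + p_d*44.028184] = 31.650375
  V(2,-1) = exp(-r*dt) * [p_u*1.940000 + p_m*18.556294 + p_d*32.435389] = 17.771316
  V(2,+0) = exp(-r*dt) * [p_u*0.000000 + p_m*1.940000 + p_d*18.556294] = 4.236608
  V(2,+1) = exp(-r*dt) * [p_u*0.000000 + p_m*0.000000 + p_d*1.940000] = 0.308742
  V(2,+2) = exp(-r*dt) * [p_u*0.000000 + p_m*0.000000 + p_d*0.000000] = 0.000000
  V(1,-1) = exp(-r*dt) * [p_u*4.236608 + p_m*17.771316 + p_d*31.650375] = 17.521256
  V(1,+0) = exp(-r*dt) * [p_u*0.308742 + p_m*4.236608 + p_d*17.771316] = 5.684053
  V(1,+1) = exp(-r*dt) * [p_u*0.000000 + p_m*0.308742 + p_d*4.236608] = 0.878494
  V(0,+0) = exp(-r*dt) * [p_u*0.878494 + p_m*5.684053 + p_d*17.521256] = 6.699645

Answer: Price = V(0,0) = 6.6996


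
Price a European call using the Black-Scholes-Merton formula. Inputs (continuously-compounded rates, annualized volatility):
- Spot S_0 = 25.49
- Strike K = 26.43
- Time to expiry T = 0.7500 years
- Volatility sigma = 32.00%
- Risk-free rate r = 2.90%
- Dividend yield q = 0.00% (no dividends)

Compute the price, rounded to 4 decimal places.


Answer: Price = 2.6477

Derivation:
d1 = (ln(S/K) + (r - q + 0.5*sigma^2) * T) / (sigma * sqrt(T)) = 0.08637337
d2 = d1 - sigma * sqrt(T) = -0.19075476
exp(-rT) = 0.97848483; exp(-qT) = 1.00000000
C = S_0 * exp(-qT) * N(d1) - K * exp(-rT) * N(d2)
N(d1) = 0.53441519; N(d2) = 0.42435887
C = 25.4900 * 1.00000000 * 0.53441519 - 26.4300 * 0.97848483 * 0.42435887 = 2.6477


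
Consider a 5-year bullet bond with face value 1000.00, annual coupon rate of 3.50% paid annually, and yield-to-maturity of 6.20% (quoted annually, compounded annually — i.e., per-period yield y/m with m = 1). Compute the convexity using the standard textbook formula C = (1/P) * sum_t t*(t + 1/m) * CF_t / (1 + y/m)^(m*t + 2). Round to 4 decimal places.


Coupon per period c = face * coupon_rate / m = 35.000000
Periods per year m = 1; per-period yield y/m = 0.062000
Number of cashflows N = 5
Cashflows (t years, CF_t, discount factor 1/(1+y/m)^(m*t), PV):
  t = 1.0000: CF_t = 35.000000, DF = 0.941620, PV = 32.956685
  t = 2.0000: CF_t = 35.000000, DF = 0.886647, PV = 31.032661
  t = 3.0000: CF_t = 35.000000, DF = 0.834885, PV = 29.220961
  t = 4.0000: CF_t = 35.000000, DF = 0.786144, PV = 27.515029
  t = 5.0000: CF_t = 1035.000000, DF = 0.740248, PV = 766.156986
Price P = sum_t PV_t = 886.882322
Convexity numerator sum_t t*(t + 1/m) * CF_t / (1+y/m)^(m*t + 2):
  t = 1.0000: term = 58.441922
  t = 2.0000: term = 165.090175
  t = 3.0000: term = 310.904284
  t = 4.0000: term = 487.922606
  t = 5.0000: term = 20379.334010
Convexity = (1/P) * sum = 21401.692996 / 886.882322 = 24.131378

Answer: Convexity = 24.1314


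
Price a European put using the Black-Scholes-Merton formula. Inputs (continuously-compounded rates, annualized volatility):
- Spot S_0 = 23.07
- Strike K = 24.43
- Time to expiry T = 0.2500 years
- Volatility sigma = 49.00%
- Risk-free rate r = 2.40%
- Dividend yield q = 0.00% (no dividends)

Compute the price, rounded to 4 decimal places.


d1 = (ln(S/K) + (r - q + 0.5*sigma^2) * T) / (sigma * sqrt(T)) = -0.08680128
d2 = d1 - sigma * sqrt(T) = -0.33180128
exp(-rT) = 0.99401796; exp(-qT) = 1.00000000
P = K * exp(-rT) * N(-d2) - S_0 * exp(-qT) * N(-d1)
N(-d1) = 0.53458526; N(-d2) = 0.62998034
P = 24.4300 * 0.99401796 * 0.62998034 - 23.0700 * 1.00000000 * 0.53458526 = 2.9655

Answer: Price = 2.9655


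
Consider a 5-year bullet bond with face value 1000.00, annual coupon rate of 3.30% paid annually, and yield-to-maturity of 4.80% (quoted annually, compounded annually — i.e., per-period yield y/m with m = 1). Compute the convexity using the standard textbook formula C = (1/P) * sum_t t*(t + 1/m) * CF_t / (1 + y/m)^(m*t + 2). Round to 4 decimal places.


Coupon per period c = face * coupon_rate / m = 33.000000
Periods per year m = 1; per-period yield y/m = 0.048000
Number of cashflows N = 5
Cashflows (t years, CF_t, discount factor 1/(1+y/m)^(m*t), PV):
  t = 1.0000: CF_t = 33.000000, DF = 0.954198, PV = 31.488550
  t = 2.0000: CF_t = 33.000000, DF = 0.910495, PV = 30.046326
  t = 3.0000: CF_t = 33.000000, DF = 0.868793, PV = 28.670158
  t = 4.0000: CF_t = 33.000000, DF = 0.829001, PV = 27.357021
  t = 5.0000: CF_t = 1033.000000, DF = 0.791031, PV = 817.135180
Price P = sum_t PV_t = 934.697235
Convexity numerator sum_t t*(t + 1/m) * CF_t / (1+y/m)^(m*t + 2):
  t = 1.0000: term = 57.340317
  t = 2.0000: term = 164.142128
  t = 3.0000: term = 313.248336
  t = 4.0000: term = 498.168473
  t = 5.0000: term = 22319.918153
Convexity = (1/P) * sum = 23352.817407 / 934.697235 = 24.984366

Answer: Convexity = 24.9844


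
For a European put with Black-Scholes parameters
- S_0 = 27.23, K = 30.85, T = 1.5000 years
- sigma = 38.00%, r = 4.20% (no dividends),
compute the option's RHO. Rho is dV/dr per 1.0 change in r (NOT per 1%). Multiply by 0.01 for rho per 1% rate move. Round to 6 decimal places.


d1 = 0.0998759166; d2 = -0.3655271345
phi(d1) = 0.3969574700; exp(-qT) = 1.0000000000; exp(-rT) = 0.9389434737
N(-d2) = 0.6426410222
Rho = -K*T*exp(-rT)*N(-d2) = -30.8500 * 1.5000 * 0.9389434737 * 0.6426410222 = -27.922501

Answer: Rho = -27.922501


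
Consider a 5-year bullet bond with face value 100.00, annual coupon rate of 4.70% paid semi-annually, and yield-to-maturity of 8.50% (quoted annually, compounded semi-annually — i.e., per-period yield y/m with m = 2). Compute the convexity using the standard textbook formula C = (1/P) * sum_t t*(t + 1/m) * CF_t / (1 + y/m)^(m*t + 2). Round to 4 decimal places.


Coupon per period c = face * coupon_rate / m = 2.350000
Periods per year m = 2; per-period yield y/m = 0.042500
Number of cashflows N = 10
Cashflows (t years, CF_t, discount factor 1/(1+y/m)^(m*t), PV):
  t = 0.5000: CF_t = 2.350000, DF = 0.959233, PV = 2.254197
  t = 1.0000: CF_t = 2.350000, DF = 0.920127, PV = 2.162299
  t = 1.5000: CF_t = 2.350000, DF = 0.882616, PV = 2.074148
  t = 2.0000: CF_t = 2.350000, DF = 0.846634, PV = 1.989590
  t = 2.5000: CF_t = 2.350000, DF = 0.812119, PV = 1.908480
  t = 3.0000: CF_t = 2.350000, DF = 0.779011, PV = 1.830676
  t = 3.5000: CF_t = 2.350000, DF = 0.747253, PV = 1.756044
  t = 4.0000: CF_t = 2.350000, DF = 0.716789, PV = 1.684455
  t = 4.5000: CF_t = 2.350000, DF = 0.687568, PV = 1.615784
  t = 5.0000: CF_t = 102.350000, DF = 0.659537, PV = 67.503643
Price P = sum_t PV_t = 84.779315
Convexity numerator sum_t t*(t + 1/m) * CF_t / (1+y/m)^(m*t + 2):
  t = 0.5000: term = 1.037074
  t = 1.0000: term = 2.984385
  t = 1.5000: term = 5.725439
  t = 2.0000: term = 9.153380
  t = 2.5000: term = 13.170331
  t = 3.0000: term = 17.686775
  t = 3.5000: term = 22.620975
  t = 4.0000: term = 27.898428
  t = 4.5000: term = 33.451352
  t = 5.0000: term = 1708.078307
Convexity = (1/P) * sum = 1841.806446 / 84.779315 = 21.724715

Answer: Convexity = 21.7247


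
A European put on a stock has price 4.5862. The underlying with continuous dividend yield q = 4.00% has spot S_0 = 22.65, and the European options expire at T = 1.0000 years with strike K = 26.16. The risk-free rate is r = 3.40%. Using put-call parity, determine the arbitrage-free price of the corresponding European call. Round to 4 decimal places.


Put-call parity: C - P = S_0 * exp(-qT) - K * exp(-rT).
S_0 * exp(-qT) = 22.6500 * 0.96078944 = 21.76188080
K * exp(-rT) = 26.1600 * 0.96657150 = 25.28551056
C = P + S*exp(-qT) - K*exp(-rT)
C = 4.5862 + 21.76188080 - 25.28551056 = 1.0626

Answer: Call price = 1.0626


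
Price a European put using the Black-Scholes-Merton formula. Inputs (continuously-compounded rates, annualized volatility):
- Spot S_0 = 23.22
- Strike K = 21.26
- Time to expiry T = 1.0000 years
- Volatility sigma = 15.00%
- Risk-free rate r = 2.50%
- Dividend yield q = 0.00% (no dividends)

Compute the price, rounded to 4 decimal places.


Answer: Price = 0.4276

Derivation:
d1 = (ln(S/K) + (r - q + 0.5*sigma^2) * T) / (sigma * sqrt(T)) = 0.82957736
d2 = d1 - sigma * sqrt(T) = 0.67957736
exp(-rT) = 0.97530991; exp(-qT) = 1.00000000
P = K * exp(-rT) * N(-d2) - S_0 * exp(-qT) * N(-d1)
N(-d1) = 0.20338889; N(-d2) = 0.24838606
P = 21.2600 * 0.97530991 * 0.24838606 - 23.2200 * 1.00000000 * 0.20338889 = 0.4276


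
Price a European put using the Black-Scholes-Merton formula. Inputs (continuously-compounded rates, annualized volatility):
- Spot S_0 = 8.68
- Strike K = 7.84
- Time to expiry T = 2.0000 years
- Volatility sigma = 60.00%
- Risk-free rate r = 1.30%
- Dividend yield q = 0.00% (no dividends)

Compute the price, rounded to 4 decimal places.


Answer: Price = 2.1893

Derivation:
d1 = (ln(S/K) + (r - q + 0.5*sigma^2) * T) / (sigma * sqrt(T)) = 0.57485742
d2 = d1 - sigma * sqrt(T) = -0.27367072
exp(-rT) = 0.97433509; exp(-qT) = 1.00000000
P = K * exp(-rT) * N(-d2) - S_0 * exp(-qT) * N(-d1)
N(-d1) = 0.28269387; N(-d2) = 0.60783116
P = 7.8400 * 0.97433509 * 0.60783116 - 8.6800 * 1.00000000 * 0.28269387 = 2.1893


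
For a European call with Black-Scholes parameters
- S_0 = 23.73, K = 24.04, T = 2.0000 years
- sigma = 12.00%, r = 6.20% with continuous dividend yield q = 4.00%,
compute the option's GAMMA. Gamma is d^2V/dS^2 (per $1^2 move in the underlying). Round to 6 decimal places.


Answer: Gamma = 0.088230

Derivation:
d1 = 0.2676455781; d2 = 0.0979399506
phi(d1) = 0.3849061999; exp(-qT) = 0.9231163464; exp(-rT) = 0.8833798409
Gamma = exp(-qT) * phi(d1) / (S * sigma * sqrt(T)) = 0.9231163464 * 0.3849061999 / (23.7300 * 0.1200 * 1.4142135624) = 0.088230


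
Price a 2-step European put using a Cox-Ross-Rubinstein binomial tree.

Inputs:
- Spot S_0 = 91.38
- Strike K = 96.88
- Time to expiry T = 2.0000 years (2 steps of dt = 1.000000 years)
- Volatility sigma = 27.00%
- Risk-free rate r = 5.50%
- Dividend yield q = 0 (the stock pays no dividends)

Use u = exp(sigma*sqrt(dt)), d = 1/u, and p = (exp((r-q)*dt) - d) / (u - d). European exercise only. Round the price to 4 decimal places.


dt = T/N = 1.000000
u = exp(sigma*sqrt(dt)) = 1.309964; d = 1/u = 0.763379
p = (exp((r-q)*dt) - d) / (u - d) = 0.536351
Discount per step: exp(-r*dt) = 0.946485
Stock lattice S(k, i) with i counting down-moves:
  k=0: S(0,0) = 91.3800
  k=1: S(1,0) = 119.7046; S(1,1) = 69.7576
  k=2: S(2,0) = 156.8087; S(2,1) = 91.3800; S(2,2) = 53.2515
Terminal payoffs V(N, i) = max(K - S_T, 0):
  V(2,0) = 0.000000; V(2,1) = 5.500000; V(2,2) = 43.628465
Backward induction: V(k, i) = exp(-r*dt) * [p * V(k+1, i) + (1-p) * V(k+1, i+1)].
  V(1,0) = exp(-r*dt) * [p*0.000000 + (1-p)*5.500000] = 2.413605
  V(1,1) = exp(-r*dt) * [p*5.500000 + (1-p)*43.628465] = 21.937863
  V(0,0) = exp(-r*dt) * [p*2.413605 + (1-p)*21.937863] = 10.852415

Answer: Price = V(0,0) = 10.8524


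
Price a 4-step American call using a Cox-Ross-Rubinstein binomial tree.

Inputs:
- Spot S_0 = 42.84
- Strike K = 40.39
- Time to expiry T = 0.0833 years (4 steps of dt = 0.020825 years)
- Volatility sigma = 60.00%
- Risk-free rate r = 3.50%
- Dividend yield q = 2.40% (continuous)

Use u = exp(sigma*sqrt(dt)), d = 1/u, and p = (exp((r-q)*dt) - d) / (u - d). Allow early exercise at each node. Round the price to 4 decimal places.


dt = T/N = 0.020825
u = exp(sigma*sqrt(dt)) = 1.090444; d = 1/u = 0.917057
p = (exp((r-q)*dt) - d) / (u - d) = 0.479689
Discount per step: exp(-r*dt) = 0.999271
Stock lattice S(k, i) with i counting down-moves:
  k=0: S(0,0) = 42.8400
  k=1: S(1,0) = 46.7146; S(1,1) = 39.2867
  k=2: S(2,0) = 50.9397; S(2,1) = 42.8400; S(2,2) = 36.0282
  k=3: S(3,0) = 55.5469; S(3,1) = 46.7146; S(3,2) = 39.2867; S(3,3) = 33.0399
  k=4: S(4,0) = 60.5708; S(4,1) = 50.9397; S(4,2) = 42.8400; S(4,3) = 36.0282; S(4,4) = 30.2995
Terminal payoffs V(N, i) = max(S_T - K, 0):
  V(4,0) = 20.180811; V(4,1) = 10.549705; V(4,2) = 2.450000; V(4,3) = 0.000000; V(4,4) = 0.000000
Backward induction: V(k, i) = exp(-r*dt) * [p * V(k+1, i) + (1-p) * V(k+1, i+1)]; then take max(V_cont, immediate exercise) for American.
  V(3,0) = exp(-r*dt) * [p*20.180811 + (1-p)*10.549705] = 15.158584; exercise = 15.156911; V(3,0) = max -> 15.158584
  V(3,1) = exp(-r*dt) * [p*10.549705 + (1-p)*2.450000] = 6.330720; exercise = 6.324633; V(3,1) = max -> 6.330720
  V(3,2) = exp(-r*dt) * [p*2.450000 + (1-p)*0.000000] = 1.174381; exercise = 0.000000; V(3,2) = max -> 1.174381
  V(3,3) = exp(-r*dt) * [p*0.000000 + (1-p)*0.000000] = 0.000000; exercise = 0.000000; V(3,3) = max -> 0.000000
  V(2,0) = exp(-r*dt) * [p*15.158584 + (1-p)*6.330720] = 10.557647; exercise = 10.549705; V(2,0) = max -> 10.557647
  V(2,1) = exp(-r*dt) * [p*6.330720 + (1-p)*1.174381] = 3.645160; exercise = 2.450000; V(2,1) = max -> 3.645160
  V(2,2) = exp(-r*dt) * [p*1.174381 + (1-p)*0.000000] = 0.562926; exercise = 0.000000; V(2,2) = max -> 0.562926
  V(1,0) = exp(-r*dt) * [p*10.557647 + (1-p)*3.645160] = 6.955929; exercise = 6.324633; V(1,0) = max -> 6.955929
  V(1,1) = exp(-r*dt) * [p*3.645160 + (1-p)*0.562926] = 2.039951; exercise = 0.000000; V(1,1) = max -> 2.039951
  V(0,0) = exp(-r*dt) * [p*6.955929 + (1-p)*2.039951] = 4.394885; exercise = 2.450000; V(0,0) = max -> 4.394885

Answer: Price = V(0,0) = 4.3949


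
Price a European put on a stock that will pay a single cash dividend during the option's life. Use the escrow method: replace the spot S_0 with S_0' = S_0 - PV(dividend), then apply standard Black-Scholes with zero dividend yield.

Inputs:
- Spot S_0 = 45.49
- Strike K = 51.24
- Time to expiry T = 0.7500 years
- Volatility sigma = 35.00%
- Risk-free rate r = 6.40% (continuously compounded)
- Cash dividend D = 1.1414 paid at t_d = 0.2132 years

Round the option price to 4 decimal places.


Answer: Price = 8.1283

Derivation:
PV(D) = D * exp(-r * t_d) = 1.1414 * 0.98644787 = 1.12593160
S_0' = S_0 - PV(D) = 45.4900 - 1.12593160 = 44.36406840
d1 = (ln(S_0'/K) + (r + sigma^2/2)*T) / (sigma*sqrt(T)) = -0.16546234
d2 = d1 - sigma*sqrt(T) = -0.46857123
exp(-rT) = 0.95313379
N(-d1) = 0.56570995; N(-d2) = 0.68031193
P = K * exp(-rT) * N(-d2) - S_0' * N(-d1) = 51.2400 * 0.95313379 * 0.68031193 - 44.36406840 * 0.56570995 = 8.1283


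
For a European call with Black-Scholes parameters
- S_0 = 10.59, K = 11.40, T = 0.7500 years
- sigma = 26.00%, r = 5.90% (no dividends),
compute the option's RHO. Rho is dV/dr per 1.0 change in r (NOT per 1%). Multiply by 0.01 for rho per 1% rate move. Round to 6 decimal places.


Answer: Rho = 3.303472

Derivation:
d1 = -0.0182229322; d2 = -0.2433895372
phi(d1) = 0.3988760465; exp(-qT) = 1.0000000000; exp(-rT) = 0.9567147489
N(d2) = 0.4038518241
Rho = K*T*exp(-rT)*N(d2) = 11.4000 * 0.7500 * 0.9567147489 * 0.4038518241 = 3.303472


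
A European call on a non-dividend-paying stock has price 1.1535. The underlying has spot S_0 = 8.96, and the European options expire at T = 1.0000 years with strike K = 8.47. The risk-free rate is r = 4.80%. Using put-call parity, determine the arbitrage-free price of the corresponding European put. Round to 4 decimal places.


Put-call parity: C - P = S_0 * exp(-qT) - K * exp(-rT).
S_0 * exp(-qT) = 8.9600 * 1.00000000 = 8.96000000
K * exp(-rT) = 8.4700 * 0.95313379 = 8.07304318
P = C - S*exp(-qT) + K*exp(-rT)
P = 1.1535 - 8.96000000 + 8.07304318 = 0.2665

Answer: Put price = 0.2665


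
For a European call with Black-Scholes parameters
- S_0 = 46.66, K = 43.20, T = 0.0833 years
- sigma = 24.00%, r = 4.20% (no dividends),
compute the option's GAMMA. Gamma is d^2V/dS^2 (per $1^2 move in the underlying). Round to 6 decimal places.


Answer: Gamma = 0.060266

Derivation:
d1 = 1.1974389672; d2 = 1.1281707927
phi(d1) = 0.1947831144; exp(-qT) = 1.0000000000; exp(-rT) = 0.9965075130
Gamma = exp(-qT) * phi(d1) / (S * sigma * sqrt(T)) = 1.0000000000 * 0.1947831144 / (46.6600 * 0.2400 * 0.2886173938) = 0.060266


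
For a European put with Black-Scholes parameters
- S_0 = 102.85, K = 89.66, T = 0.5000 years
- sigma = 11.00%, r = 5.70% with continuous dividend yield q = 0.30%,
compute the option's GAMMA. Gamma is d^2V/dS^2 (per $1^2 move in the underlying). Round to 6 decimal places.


Answer: Gamma = 0.004931

Derivation:
d1 = 2.1505287053; d2 = 2.0727469594
phi(d1) = 0.0395051044; exp(-qT) = 0.9985011244; exp(-rT) = 0.9719022941
Gamma = exp(-qT) * phi(d1) / (S * sigma * sqrt(T)) = 0.9985011244 * 0.0395051044 / (102.8500 * 0.1100 * 0.7071067812) = 0.004931


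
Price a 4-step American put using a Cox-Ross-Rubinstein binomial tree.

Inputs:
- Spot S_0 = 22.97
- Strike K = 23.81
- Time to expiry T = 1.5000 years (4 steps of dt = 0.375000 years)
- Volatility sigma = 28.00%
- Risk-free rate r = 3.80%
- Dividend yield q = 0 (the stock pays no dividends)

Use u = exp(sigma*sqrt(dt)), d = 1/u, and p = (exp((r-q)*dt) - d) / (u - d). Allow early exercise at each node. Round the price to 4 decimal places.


Answer: Price = V(0,0) = 3.0518

Derivation:
dt = T/N = 0.375000
u = exp(sigma*sqrt(dt)) = 1.187042; d = 1/u = 0.842430
p = (exp((r-q)*dt) - d) / (u - d) = 0.498886
Discount per step: exp(-r*dt) = 0.985851
Stock lattice S(k, i) with i counting down-moves:
  k=0: S(0,0) = 22.9700
  k=1: S(1,0) = 27.2663; S(1,1) = 19.3506
  k=2: S(2,0) = 32.3663; S(2,1) = 22.9700; S(2,2) = 16.3016
  k=3: S(3,0) = 38.4201; S(3,1) = 27.2663; S(3,2) = 19.3506; S(3,3) = 13.7329
  k=4: S(4,0) = 45.6063; S(4,1) = 32.3663; S(4,2) = 22.9700; S(4,3) = 16.3016; S(4,4) = 11.5690
Terminal payoffs V(N, i) = max(K - S_T, 0):
  V(4,0) = 0.000000; V(4,1) = 0.000000; V(4,2) = 0.840000; V(4,3) = 7.508446; V(4,4) = 12.240968
Backward induction: V(k, i) = exp(-r*dt) * [p * V(k+1, i) + (1-p) * V(k+1, i+1)]; then take max(V_cont, immediate exercise) for American.
  V(3,0) = exp(-r*dt) * [p*0.000000 + (1-p)*0.000000] = 0.000000; exercise = 0.000000; V(3,0) = max -> 0.000000
  V(3,1) = exp(-r*dt) * [p*0.000000 + (1-p)*0.840000] = 0.414980; exercise = 0.000000; V(3,1) = max -> 0.414980
  V(3,2) = exp(-r*dt) * [p*0.840000 + (1-p)*7.508446] = 4.122488; exercise = 4.459375; V(3,2) = max -> 4.459375
  V(3,3) = exp(-r*dt) * [p*7.508446 + (1-p)*12.240968] = 9.740189; exercise = 10.077076; V(3,3) = max -> 10.077076
  V(2,0) = exp(-r*dt) * [p*0.000000 + (1-p)*0.414980] = 0.205010; exercise = 0.000000; V(2,0) = max -> 0.205010
  V(2,1) = exp(-r*dt) * [p*0.414980 + (1-p)*4.459375] = 2.407137; exercise = 0.840000; V(2,1) = max -> 2.407137
  V(2,2) = exp(-r*dt) * [p*4.459375 + (1-p)*10.077076] = 7.171559; exercise = 7.508446; V(2,2) = max -> 7.508446
  V(1,0) = exp(-r*dt) * [p*0.205010 + (1-p)*2.407137] = 1.290014; exercise = 0.000000; V(1,0) = max -> 1.290014
  V(1,1) = exp(-r*dt) * [p*2.407137 + (1-p)*7.508446] = 4.893248; exercise = 4.459375; V(1,1) = max -> 4.893248
  V(0,0) = exp(-r*dt) * [p*1.290014 + (1-p)*4.893248] = 3.051846; exercise = 0.840000; V(0,0) = max -> 3.051846


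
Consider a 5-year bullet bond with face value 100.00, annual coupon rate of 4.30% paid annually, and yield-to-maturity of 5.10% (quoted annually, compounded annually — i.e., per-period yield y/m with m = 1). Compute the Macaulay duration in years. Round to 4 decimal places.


Coupon per period c = face * coupon_rate / m = 4.300000
Periods per year m = 1; per-period yield y/m = 0.051000
Number of cashflows N = 5
Cashflows (t years, CF_t, discount factor 1/(1+y/m)^(m*t), PV):
  t = 1.0000: CF_t = 4.300000, DF = 0.951475, PV = 4.091342
  t = 2.0000: CF_t = 4.300000, DF = 0.905304, PV = 3.892808
  t = 3.0000: CF_t = 4.300000, DF = 0.861374, PV = 3.703909
  t = 4.0000: CF_t = 4.300000, DF = 0.819576, PV = 3.524176
  t = 5.0000: CF_t = 104.300000, DF = 0.779806, PV = 81.333737
Price P = sum_t PV_t = 96.545972
Macaulay numerator sum_t t * PV_t:
  t * PV_t at t = 1.0000: 4.091342
  t * PV_t at t = 2.0000: 7.785617
  t * PV_t at t = 3.0000: 11.111727
  t * PV_t at t = 4.0000: 14.096704
  t * PV_t at t = 5.0000: 406.668686
Macaulay duration D = (sum_t t * PV_t) / P = 443.754075 / 96.545972 = 4.596298

Answer: Macaulay duration = 4.5963 years


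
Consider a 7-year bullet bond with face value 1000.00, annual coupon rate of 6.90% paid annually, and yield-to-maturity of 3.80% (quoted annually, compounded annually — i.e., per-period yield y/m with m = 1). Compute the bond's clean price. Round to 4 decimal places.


Coupon per period c = face * coupon_rate / m = 69.000000
Periods per year m = 1; per-period yield y/m = 0.038000
Number of cashflows N = 7
Cashflows (t years, CF_t, discount factor 1/(1+y/m)^(m*t), PV):
  t = 1.0000: CF_t = 69.000000, DF = 0.963391, PV = 66.473988
  t = 2.0000: CF_t = 69.000000, DF = 0.928122, PV = 64.040451
  t = 3.0000: CF_t = 69.000000, DF = 0.894145, PV = 61.696003
  t = 4.0000: CF_t = 69.000000, DF = 0.861411, PV = 59.437383
  t = 5.0000: CF_t = 69.000000, DF = 0.829876, PV = 57.261448
  t = 6.0000: CF_t = 69.000000, DF = 0.799495, PV = 55.165171
  t = 7.0000: CF_t = 1069.000000, DF = 0.770227, PV = 823.372259
Price P = sum_t PV_t = 1187.446703

Answer: Price = 1187.4467


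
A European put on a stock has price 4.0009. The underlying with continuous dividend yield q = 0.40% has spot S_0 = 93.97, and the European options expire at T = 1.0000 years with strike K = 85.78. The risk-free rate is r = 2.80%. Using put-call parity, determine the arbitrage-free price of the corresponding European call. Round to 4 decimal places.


Put-call parity: C - P = S_0 * exp(-qT) - K * exp(-rT).
S_0 * exp(-qT) = 93.9700 * 0.99600799 = 93.59487076
K * exp(-rT) = 85.7800 * 0.97238837 = 83.41147410
C = P + S*exp(-qT) - K*exp(-rT)
C = 4.0009 + 93.59487076 - 83.41147410 = 14.1843

Answer: Call price = 14.1843


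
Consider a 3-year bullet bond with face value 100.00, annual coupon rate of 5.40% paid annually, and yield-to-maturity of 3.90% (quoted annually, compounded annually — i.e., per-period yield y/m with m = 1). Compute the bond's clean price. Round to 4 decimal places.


Coupon per period c = face * coupon_rate / m = 5.400000
Periods per year m = 1; per-period yield y/m = 0.039000
Number of cashflows N = 3
Cashflows (t years, CF_t, discount factor 1/(1+y/m)^(m*t), PV):
  t = 1.0000: CF_t = 5.400000, DF = 0.962464, PV = 5.197305
  t = 2.0000: CF_t = 5.400000, DF = 0.926337, PV = 5.002219
  t = 3.0000: CF_t = 105.400000, DF = 0.891566, PV = 93.971026
Price P = sum_t PV_t = 104.170550

Answer: Price = 104.1705


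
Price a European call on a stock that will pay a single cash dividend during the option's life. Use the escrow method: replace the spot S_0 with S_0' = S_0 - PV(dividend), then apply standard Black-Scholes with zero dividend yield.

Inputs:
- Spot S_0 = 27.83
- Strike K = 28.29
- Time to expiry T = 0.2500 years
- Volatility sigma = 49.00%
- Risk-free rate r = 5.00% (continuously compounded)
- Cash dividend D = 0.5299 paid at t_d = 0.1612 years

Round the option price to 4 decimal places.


Answer: Price = 2.3877

Derivation:
PV(D) = D * exp(-r * t_d) = 0.5299 * 0.99197239 = 0.52564617
S_0' = S_0 - PV(D) = 27.8300 - 0.52564617 = 27.30435383
d1 = (ln(S_0'/K) + (r + sigma^2/2)*T) / (sigma*sqrt(T)) = 0.02877667
d2 = d1 - sigma*sqrt(T) = -0.21622333
exp(-rT) = 0.98757780
N(d1) = 0.51147865; N(d2) = 0.41440684
C = S_0' * N(d1) - K * exp(-rT) * N(d2) = 27.30435383 * 0.51147865 - 28.2900 * 0.98757780 * 0.41440684 = 2.3877


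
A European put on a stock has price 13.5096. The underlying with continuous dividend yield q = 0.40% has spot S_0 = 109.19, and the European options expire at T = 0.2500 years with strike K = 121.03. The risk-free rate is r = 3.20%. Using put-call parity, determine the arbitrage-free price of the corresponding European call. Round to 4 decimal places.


Answer: Call price = 2.5248

Derivation:
Put-call parity: C - P = S_0 * exp(-qT) - K * exp(-rT).
S_0 * exp(-qT) = 109.1900 * 0.99900050 = 109.08086458
K * exp(-rT) = 121.0300 * 0.99203191 = 120.06562265
C = P + S*exp(-qT) - K*exp(-rT)
C = 13.5096 + 109.08086458 - 120.06562265 = 2.5248


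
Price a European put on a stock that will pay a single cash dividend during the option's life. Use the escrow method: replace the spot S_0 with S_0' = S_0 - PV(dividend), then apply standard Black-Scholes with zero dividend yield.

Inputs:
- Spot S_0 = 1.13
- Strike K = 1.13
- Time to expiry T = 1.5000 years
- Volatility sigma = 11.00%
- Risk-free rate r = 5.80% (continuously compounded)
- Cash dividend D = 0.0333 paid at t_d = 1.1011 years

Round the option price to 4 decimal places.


Answer: Price = 0.0313

Derivation:
PV(D) = D * exp(-r * t_d) = 0.0333 * 0.93813276 = 0.03123982
S_0' = S_0 - PV(D) = 1.1300 - 0.03123982 = 1.09876018
d1 = (ln(S_0'/K) + (r + sigma^2/2)*T) / (sigma*sqrt(T)) = 0.50503877
d2 = d1 - sigma*sqrt(T) = 0.37031684
exp(-rT) = 0.91667710
N(-d1) = 0.30676580; N(-d2) = 0.35557321
P = K * exp(-rT) * N(-d2) - S_0' * N(-d1) = 1.1300 * 0.91667710 * 0.35557321 - 1.09876018 * 0.30676580 = 0.0313


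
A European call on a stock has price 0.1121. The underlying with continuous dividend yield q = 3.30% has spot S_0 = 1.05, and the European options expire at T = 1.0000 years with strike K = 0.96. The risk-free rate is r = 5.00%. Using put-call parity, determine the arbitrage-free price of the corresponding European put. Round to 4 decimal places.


Answer: Put price = 0.0094

Derivation:
Put-call parity: C - P = S_0 * exp(-qT) - K * exp(-rT).
S_0 * exp(-qT) = 1.0500 * 0.96753856 = 1.01591549
K * exp(-rT) = 0.9600 * 0.95122942 = 0.91318025
P = C - S*exp(-qT) + K*exp(-rT)
P = 0.1121 - 1.01591549 + 0.91318025 = 0.0094


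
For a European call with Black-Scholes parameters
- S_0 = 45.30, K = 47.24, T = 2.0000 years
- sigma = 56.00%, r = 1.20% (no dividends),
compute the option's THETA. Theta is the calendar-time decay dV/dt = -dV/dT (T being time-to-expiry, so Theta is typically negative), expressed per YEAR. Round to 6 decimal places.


Answer: Theta = -3.524146

Derivation:
d1 = 0.3733347548; d2 = -0.4186248402
phi(d1) = 0.3720868617; exp(-qT) = 1.0000000000; exp(-rT) = 0.9762857098
Theta = -S*exp(-qT)*phi(d1)*sigma/(2*sqrt(T)) - r*K*exp(-rT)*N(d2) + q*S*exp(-qT)*N(d1)
N(d1) = 0.6455503437; N(d2) = 0.3377451663; sqrt(T) = 1.4142135624
Term 1 = -45.3000 * 1.0000000000 * 0.3720868617 * 0.5600 / (2 * 1.4142135624) = -3.3372256350
Term 2 = -0.0120 * 47.2400 * 0.9762857098 * 0.3377451663 = -0.1869206186
Term 3 = 0 (no dividend yield, q = 0)
Theta = -3.3372256350 + (-0.1869206186) + (0.0000000000) = -3.524146


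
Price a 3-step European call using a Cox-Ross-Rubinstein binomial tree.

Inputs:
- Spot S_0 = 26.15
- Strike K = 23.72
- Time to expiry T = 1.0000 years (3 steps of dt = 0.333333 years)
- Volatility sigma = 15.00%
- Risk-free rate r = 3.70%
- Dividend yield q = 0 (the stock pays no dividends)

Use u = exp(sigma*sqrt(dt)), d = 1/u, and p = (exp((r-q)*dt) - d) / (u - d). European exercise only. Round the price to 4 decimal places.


Answer: Price = V(0,0) = 3.6038

Derivation:
dt = T/N = 0.333333
u = exp(sigma*sqrt(dt)) = 1.090463; d = 1/u = 0.917042
p = (exp((r-q)*dt) - d) / (u - d) = 0.549921
Discount per step: exp(-r*dt) = 0.987742
Stock lattice S(k, i) with i counting down-moves:
  k=0: S(0,0) = 26.1500
  k=1: S(1,0) = 28.5156; S(1,1) = 23.9806
  k=2: S(2,0) = 31.0952; S(2,1) = 26.1500; S(2,2) = 21.9912
  k=3: S(3,0) = 33.9082; S(3,1) = 28.5156; S(3,2) = 23.9806; S(3,3) = 20.1669
Terminal payoffs V(N, i) = max(S_T - K, 0):
  V(3,0) = 10.188198; V(3,1) = 4.795612; V(3,2) = 0.260635; V(3,3) = 0.000000
Backward induction: V(k, i) = exp(-r*dt) * [p * V(k+1, i) + (1-p) * V(k+1, i+1)].
  V(2,0) = exp(-r*dt) * [p*10.188198 + (1-p)*4.795612] = 7.665975
  V(2,1) = exp(-r*dt) * [p*4.795612 + (1-p)*0.260635] = 2.720750
  V(2,2) = exp(-r*dt) * [p*0.260635 + (1-p)*0.000000] = 0.141572
  V(1,0) = exp(-r*dt) * [p*7.665975 + (1-p)*2.720750] = 5.373548
  V(1,1) = exp(-r*dt) * [p*2.720750 + (1-p)*0.141572] = 1.540795
  V(0,0) = exp(-r*dt) * [p*5.373548 + (1-p)*1.540795] = 3.603784


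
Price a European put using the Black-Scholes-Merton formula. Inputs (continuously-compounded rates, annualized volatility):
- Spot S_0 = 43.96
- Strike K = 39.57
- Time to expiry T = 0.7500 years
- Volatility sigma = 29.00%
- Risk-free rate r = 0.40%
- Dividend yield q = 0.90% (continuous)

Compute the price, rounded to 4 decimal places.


d1 = (ln(S/K) + (r - q + 0.5*sigma^2) * T) / (sigma * sqrt(T)) = 0.52955512
d2 = d1 - sigma * sqrt(T) = 0.27840775
exp(-rT) = 0.99700450; exp(-qT) = 0.99327273
P = K * exp(-rT) * N(-d2) - S_0 * exp(-qT) * N(-d1)
N(-d1) = 0.29821021; N(-d2) = 0.39034968
P = 39.5700 * 0.99700450 * 0.39034968 - 43.9600 * 0.99327273 * 0.29821021 = 2.3787

Answer: Price = 2.3787


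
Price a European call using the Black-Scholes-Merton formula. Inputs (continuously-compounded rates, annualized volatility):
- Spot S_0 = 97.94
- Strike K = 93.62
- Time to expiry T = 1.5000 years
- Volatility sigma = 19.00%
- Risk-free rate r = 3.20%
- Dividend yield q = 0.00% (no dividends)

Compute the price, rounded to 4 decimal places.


d1 = (ln(S/K) + (r - q + 0.5*sigma^2) * T) / (sigma * sqrt(T)) = 0.51648140
d2 = d1 - sigma * sqrt(T) = 0.28377988
exp(-rT) = 0.95313379; exp(-qT) = 1.00000000
C = S_0 * exp(-qT) * N(d1) - K * exp(-rT) * N(d2)
N(d1) = 0.69724089; N(d2) = 0.61171046
C = 97.9400 * 1.00000000 * 0.69724089 - 93.6200 * 0.95313379 * 0.61171046 = 13.7034

Answer: Price = 13.7034


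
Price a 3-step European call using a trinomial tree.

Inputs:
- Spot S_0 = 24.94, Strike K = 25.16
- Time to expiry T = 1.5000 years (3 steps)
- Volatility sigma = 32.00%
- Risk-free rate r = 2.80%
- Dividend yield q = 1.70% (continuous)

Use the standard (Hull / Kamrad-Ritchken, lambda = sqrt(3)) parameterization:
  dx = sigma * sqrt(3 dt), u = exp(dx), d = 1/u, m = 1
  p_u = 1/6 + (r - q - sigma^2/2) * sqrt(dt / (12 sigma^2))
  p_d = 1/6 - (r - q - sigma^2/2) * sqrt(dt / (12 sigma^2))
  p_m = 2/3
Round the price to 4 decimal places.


Answer: Price = V(0,0) = 3.5202

Derivation:
dt = T/N = 0.500000; dx = sigma*sqrt(3*dt) = 0.391918
u = exp(dx) = 1.479817; d = 1/u = 0.675759
p_u = 0.141024, p_m = 0.666667, p_d = 0.192310
Discount per step: exp(-r*dt) = 0.986098
Stock lattice S(k, j) with j the centered position index:
  k=0: S(0,+0) = 24.9400
  k=1: S(1,-1) = 16.8534; S(1,+0) = 24.9400; S(1,+1) = 36.9066
  k=2: S(2,-2) = 11.3889; S(2,-1) = 16.8534; S(2,+0) = 24.9400; S(2,+1) = 36.9066; S(2,+2) = 54.6151
  k=3: S(3,-3) = 7.6961; S(3,-2) = 11.3889; S(3,-1) = 16.8534; S(3,+0) = 24.9400; S(3,+1) = 36.9066; S(3,+2) = 54.6151; S(3,+3) = 80.8203
Terminal payoffs V(N, j) = max(S_T - K, 0):
  V(3,-3) = 0.000000; V(3,-2) = 0.000000; V(3,-1) = 0.000000; V(3,+0) = 0.000000; V(3,+1) = 11.746633; V(3,+2) = 29.455059; V(3,+3) = 55.660287
Backward induction: V(k, j) = exp(-r*dt) * [p_u * V(k+1, j+1) + p_m * V(k+1, j) + p_d * V(k+1, j-1)]
  V(2,-2) = exp(-r*dt) * [p_u*0.000000 + p_m*0.000000 + p_d*0.000000] = 0.000000
  V(2,-1) = exp(-r*dt) * [p_u*0.000000 + p_m*0.000000 + p_d*0.000000] = 0.000000
  V(2,+0) = exp(-r*dt) * [p_u*11.746633 + p_m*0.000000 + p_d*0.000000] = 1.633522
  V(2,+1) = exp(-r*dt) * [p_u*29.455059 + p_m*11.746633 + p_d*0.000000] = 11.818326
  V(2,+2) = exp(-r*dt) * [p_u*55.660287 + p_m*29.455059 + p_d*11.746633] = 29.331581
  V(1,-1) = exp(-r*dt) * [p_u*1.633522 + p_m*0.000000 + p_d*0.000000] = 0.227162
  V(1,+0) = exp(-r*dt) * [p_u*11.818326 + p_m*1.633522 + p_d*0.000000] = 2.717367
  V(1,+1) = exp(-r*dt) * [p_u*29.331581 + p_m*11.818326 + p_d*1.633522] = 12.158061
  V(0,+0) = exp(-r*dt) * [p_u*12.158061 + p_m*2.717367 + p_d*0.227162] = 3.520207


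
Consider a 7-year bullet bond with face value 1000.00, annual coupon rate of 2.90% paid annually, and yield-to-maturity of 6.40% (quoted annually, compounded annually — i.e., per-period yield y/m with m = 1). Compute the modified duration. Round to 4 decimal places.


Answer: Modified duration = 5.9756

Derivation:
Coupon per period c = face * coupon_rate / m = 29.000000
Periods per year m = 1; per-period yield y/m = 0.064000
Number of cashflows N = 7
Cashflows (t years, CF_t, discount factor 1/(1+y/m)^(m*t), PV):
  t = 1.0000: CF_t = 29.000000, DF = 0.939850, PV = 27.255639
  t = 2.0000: CF_t = 29.000000, DF = 0.883317, PV = 25.616202
  t = 3.0000: CF_t = 29.000000, DF = 0.830185, PV = 24.075378
  t = 4.0000: CF_t = 29.000000, DF = 0.780249, PV = 22.627235
  t = 5.0000: CF_t = 29.000000, DF = 0.733317, PV = 21.266198
  t = 6.0000: CF_t = 29.000000, DF = 0.689208, PV = 19.987028
  t = 7.0000: CF_t = 1029.000000, DF = 0.647752, PV = 666.536565
Price P = sum_t PV_t = 807.364246
First compute Macaulay numerator sum_t t * PV_t:
  t * PV_t at t = 1.0000: 27.255639
  t * PV_t at t = 2.0000: 51.232404
  t * PV_t at t = 3.0000: 72.226134
  t * PV_t at t = 4.0000: 90.508940
  t * PV_t at t = 5.0000: 106.330991
  t * PV_t at t = 6.0000: 119.922171
  t * PV_t at t = 7.0000: 4665.755955
Macaulay duration D = 5133.232234 / 807.364246 = 6.358013
Modified duration = D / (1 + y/m) = 6.358013 / (1 + 0.064000) = 5.975576


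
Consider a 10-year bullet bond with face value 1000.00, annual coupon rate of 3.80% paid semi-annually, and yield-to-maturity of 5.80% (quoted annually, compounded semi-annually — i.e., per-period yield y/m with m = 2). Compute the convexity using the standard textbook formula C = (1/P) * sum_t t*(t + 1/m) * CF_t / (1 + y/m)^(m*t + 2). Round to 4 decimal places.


Answer: Convexity = 76.4603

Derivation:
Coupon per period c = face * coupon_rate / m = 19.000000
Periods per year m = 2; per-period yield y/m = 0.029000
Number of cashflows N = 20
Cashflows (t years, CF_t, discount factor 1/(1+y/m)^(m*t), PV):
  t = 0.5000: CF_t = 19.000000, DF = 0.971817, PV = 18.464529
  t = 1.0000: CF_t = 19.000000, DF = 0.944429, PV = 17.944148
  t = 1.5000: CF_t = 19.000000, DF = 0.917812, PV = 17.438434
  t = 2.0000: CF_t = 19.000000, DF = 0.891946, PV = 16.946972
  t = 2.5000: CF_t = 19.000000, DF = 0.866808, PV = 16.469360
  t = 3.0000: CF_t = 19.000000, DF = 0.842379, PV = 16.005209
  t = 3.5000: CF_t = 19.000000, DF = 0.818639, PV = 15.554139
  t = 4.0000: CF_t = 19.000000, DF = 0.795567, PV = 15.115781
  t = 4.5000: CF_t = 19.000000, DF = 0.773146, PV = 14.689778
  t = 5.0000: CF_t = 19.000000, DF = 0.751357, PV = 14.275780
  t = 5.5000: CF_t = 19.000000, DF = 0.730182, PV = 13.873450
  t = 6.0000: CF_t = 19.000000, DF = 0.709603, PV = 13.482459
  t = 6.5000: CF_t = 19.000000, DF = 0.689605, PV = 13.102487
  t = 7.0000: CF_t = 19.000000, DF = 0.670170, PV = 12.733223
  t = 7.5000: CF_t = 19.000000, DF = 0.651282, PV = 12.374367
  t = 8.0000: CF_t = 19.000000, DF = 0.632928, PV = 12.025624
  t = 8.5000: CF_t = 19.000000, DF = 0.615090, PV = 11.686709
  t = 9.0000: CF_t = 19.000000, DF = 0.597755, PV = 11.357346
  t = 9.5000: CF_t = 19.000000, DF = 0.580909, PV = 11.037265
  t = 10.0000: CF_t = 1019.000000, DF = 0.564537, PV = 575.263327
Price P = sum_t PV_t = 849.840387
Convexity numerator sum_t t*(t + 1/m) * CF_t / (1+y/m)^(m*t + 2):
  t = 0.5000: term = 8.719217
  t = 1.0000: term = 25.420457
  t = 1.5000: term = 49.408080
  t = 2.0000: term = 80.026046
  t = 2.5000: term = 116.656043
  t = 3.0000: term = 158.715705
  t = 3.5000: term = 205.656890
  t = 4.0000: term = 256.964044
  t = 4.5000: term = 312.152629
  t = 5.0000: term = 370.767619
  t = 5.5000: term = 432.382063
  t = 6.0000: term = 496.595708
  t = 6.5000: term = 563.033682
  t = 7.0000: term = 631.345237
  t = 7.5000: term = 701.202540
  t = 8.0000: term = 772.299525
  t = 8.5000: term = 844.350793
  t = 9.0000: term = 917.090554
  t = 9.5000: term = 990.271628
  t = 10.0000: term = 57046.005348
Convexity = (1/P) * sum = 64979.063806 / 849.840387 = 76.460315
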